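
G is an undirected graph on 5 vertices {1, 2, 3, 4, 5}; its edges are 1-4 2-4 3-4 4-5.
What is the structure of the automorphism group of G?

S_4

Vertex 4 has degree 4 and every other vertex has degree 1, so G is the star K_{1,4} with centre 4. Any automorphism fixes the centre and permutes the 4 leaves freely, so Aut(G) ≅ S_4 of order 4! = 24.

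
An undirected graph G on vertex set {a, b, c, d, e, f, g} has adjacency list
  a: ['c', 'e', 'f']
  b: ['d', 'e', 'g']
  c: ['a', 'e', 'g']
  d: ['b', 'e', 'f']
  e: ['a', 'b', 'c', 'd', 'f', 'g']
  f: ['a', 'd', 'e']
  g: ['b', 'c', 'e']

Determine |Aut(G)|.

12

Vertex e is the unique vertex of degree 6; the remaining 6 vertices each have degree 3 and induce a cycle, so G is the wheel on 7 vertices with hub e. With the hub fixed, the remaining symmetry is that of the rim cycle C_6, giving the dihedral group D_6.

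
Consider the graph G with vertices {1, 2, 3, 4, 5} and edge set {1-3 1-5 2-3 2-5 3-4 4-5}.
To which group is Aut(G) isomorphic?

The vertices split by degree into {3, 5} (degree 3) and {1, 2, 4} (degree 2); every edge runs between the two parts, so G is the complete bipartite graph K_{2,3}. The parts have unequal sizes, so no automorphism swaps them; each part is permuted independently, giving S_3 × S_2 of order 3!·2! = 12.

S_3 × S_2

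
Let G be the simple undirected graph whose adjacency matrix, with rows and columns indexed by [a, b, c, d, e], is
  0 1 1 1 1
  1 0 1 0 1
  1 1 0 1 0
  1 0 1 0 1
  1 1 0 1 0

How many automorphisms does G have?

8

Vertex a is the unique vertex of degree 4; the remaining 4 vertices each have degree 3 and induce a cycle, so G is the wheel on 5 vertices with hub a. With the hub fixed, the remaining symmetry is that of the rim cycle C_4, giving the dihedral group D_4.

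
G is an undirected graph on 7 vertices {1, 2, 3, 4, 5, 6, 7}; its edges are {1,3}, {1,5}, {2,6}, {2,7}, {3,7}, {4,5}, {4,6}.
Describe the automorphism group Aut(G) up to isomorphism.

Every vertex has degree 2 and the graph is connected, so G is the 7-cycle C_7. The automorphisms of the 7-cycle are exactly the symmetries of a regular 7-gon: the dihedral group D_7, |D_7| = 14.

D_7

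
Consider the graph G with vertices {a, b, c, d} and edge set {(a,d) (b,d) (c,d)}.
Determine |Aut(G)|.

6

Vertex d has degree 3 and every other vertex has degree 1, so G is the star K_{1,3} with centre d. Any automorphism fixes the centre and permutes the 3 leaves freely, so Aut(G) ≅ S_3 of order 3! = 6.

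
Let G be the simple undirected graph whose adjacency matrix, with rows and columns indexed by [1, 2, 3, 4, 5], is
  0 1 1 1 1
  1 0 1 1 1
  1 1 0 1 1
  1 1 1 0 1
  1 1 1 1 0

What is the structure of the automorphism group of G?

S_5

All 5 vertices are pairwise adjacent: G = K_5. Any permutation of the 5 vertices preserves K_5, so Aut(K_5) = S_5 of order 5! = 120.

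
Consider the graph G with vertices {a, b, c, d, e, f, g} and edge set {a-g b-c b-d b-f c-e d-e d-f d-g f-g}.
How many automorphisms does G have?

1

Degrees alone do not determine every vertex (e.g. b and f both have degree 3), but their neighbour-degree multisets differ: N(b) has degrees [2, 3, 4] while N(f) has degrees [3, 3, 4]. Repeating this refinement separates all vertices, so the only automorphism is the identity.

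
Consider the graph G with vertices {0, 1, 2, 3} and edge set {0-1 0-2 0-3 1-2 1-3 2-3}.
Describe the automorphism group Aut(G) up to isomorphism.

S_4

All 4 vertices are pairwise adjacent: G = K_4. Every bijection on the vertex set is an automorphism of K_4; hence Aut(K_4) ≅ S_4, order 24.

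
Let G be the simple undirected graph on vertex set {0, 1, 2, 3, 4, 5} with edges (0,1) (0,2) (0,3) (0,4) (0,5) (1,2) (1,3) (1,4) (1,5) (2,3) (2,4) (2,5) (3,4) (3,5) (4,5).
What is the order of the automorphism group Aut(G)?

720

All 6 vertices are pairwise adjacent: G = K_6. Every bijection on the vertex set is an automorphism of K_6; hence Aut(K_6) ≅ S_6, order 720.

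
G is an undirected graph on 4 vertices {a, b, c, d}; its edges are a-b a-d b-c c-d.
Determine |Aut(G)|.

8

Every vertex has degree 2 and the graph is connected, so G is the 4-cycle C_4. C_4 has 4 rotations and 4 reflections, so Aut(C_4) ≅ D_4 of order 8.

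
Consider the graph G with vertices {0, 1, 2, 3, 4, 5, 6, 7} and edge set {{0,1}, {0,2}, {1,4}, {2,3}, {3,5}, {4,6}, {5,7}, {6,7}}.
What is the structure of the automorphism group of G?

D_8

G is 2-regular and connected on 8 vertices, i.e. the cycle C_8. C_8 has 8 rotations and 8 reflections, so Aut(C_8) ≅ D_8 of order 16.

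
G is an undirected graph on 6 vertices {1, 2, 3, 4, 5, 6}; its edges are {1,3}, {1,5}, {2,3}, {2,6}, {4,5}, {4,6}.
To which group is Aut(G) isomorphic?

D_6

G is 2-regular and connected on 6 vertices, i.e. the cycle C_6. The automorphisms of the 6-cycle are exactly the symmetries of a regular 6-gon: the dihedral group D_6, |D_6| = 12.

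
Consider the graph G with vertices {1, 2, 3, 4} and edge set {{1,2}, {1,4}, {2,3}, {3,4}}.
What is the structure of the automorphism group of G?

G is 2-regular and bipartite on 2^2 = 4 vertices with girth 4; it is the hypercube graph Q_2. Aut(Q_2) consists of the signed permutations of the 2 coordinate axes: 2! permutations times 2^2 sign flips, so |Aut| = 2^2·2! = 8.

the hyperoctahedral group B_2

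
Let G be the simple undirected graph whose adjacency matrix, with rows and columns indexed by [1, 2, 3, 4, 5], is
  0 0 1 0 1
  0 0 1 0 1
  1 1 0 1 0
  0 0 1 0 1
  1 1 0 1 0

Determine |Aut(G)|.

12

The vertices split by degree into {3, 5} (degree 3) and {1, 2, 4} (degree 2); every edge runs between the two parts, so G is the complete bipartite graph K_{2,3}. The parts have unequal sizes, so no automorphism swaps them; each part is permuted independently, giving S_3 × S_2 of order 3!·2! = 12.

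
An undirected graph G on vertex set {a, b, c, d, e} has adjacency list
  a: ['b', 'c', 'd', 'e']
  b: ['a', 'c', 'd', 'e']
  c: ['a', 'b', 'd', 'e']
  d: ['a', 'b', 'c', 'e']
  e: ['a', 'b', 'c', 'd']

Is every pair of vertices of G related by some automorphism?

Every vertex has degree 4, so G is the complete graph K_5. Every bijection on the vertex set is an automorphism of K_5; hence Aut(K_5) ≅ S_5, order 120. This group acts transitively on the 5 vertices.

Yes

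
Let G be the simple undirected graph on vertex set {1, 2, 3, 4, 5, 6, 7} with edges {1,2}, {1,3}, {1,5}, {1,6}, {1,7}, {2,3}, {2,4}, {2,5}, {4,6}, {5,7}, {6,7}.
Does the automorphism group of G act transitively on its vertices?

Vertex 1 is the only vertex of degree 5, so every automorphism fixes it; G is not vertex-transitive.

No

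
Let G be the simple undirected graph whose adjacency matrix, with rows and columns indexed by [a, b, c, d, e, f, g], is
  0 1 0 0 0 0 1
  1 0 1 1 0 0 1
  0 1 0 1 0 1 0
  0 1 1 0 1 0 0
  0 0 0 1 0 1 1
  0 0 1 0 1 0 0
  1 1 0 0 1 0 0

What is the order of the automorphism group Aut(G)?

The degree sequence is [2, 4, 3, 3, 3, 2, 3]. Checking the degree-preserving permutations of the vertex set shows that none except the identity preserves every edge, so Aut(G) is trivial.

1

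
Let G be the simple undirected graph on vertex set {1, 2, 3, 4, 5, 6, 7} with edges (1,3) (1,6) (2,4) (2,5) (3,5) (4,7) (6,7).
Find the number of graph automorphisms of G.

14

Every vertex has degree 2 and the graph is connected, so G is the 7-cycle C_7. C_7 has 7 rotations and 7 reflections, so Aut(C_7) ≅ D_7 of order 14.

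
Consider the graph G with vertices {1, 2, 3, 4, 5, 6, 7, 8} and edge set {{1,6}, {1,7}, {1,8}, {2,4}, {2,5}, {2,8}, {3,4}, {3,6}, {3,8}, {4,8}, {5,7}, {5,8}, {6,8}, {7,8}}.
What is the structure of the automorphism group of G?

the dihedral group of order 14

Vertex 8 is the unique vertex of degree 7; the remaining 7 vertices each have degree 3 and induce a cycle, so G is the wheel on 8 vertices with hub 8. With the hub fixed, the remaining symmetry is that of the rim cycle C_7, giving the dihedral group D_7.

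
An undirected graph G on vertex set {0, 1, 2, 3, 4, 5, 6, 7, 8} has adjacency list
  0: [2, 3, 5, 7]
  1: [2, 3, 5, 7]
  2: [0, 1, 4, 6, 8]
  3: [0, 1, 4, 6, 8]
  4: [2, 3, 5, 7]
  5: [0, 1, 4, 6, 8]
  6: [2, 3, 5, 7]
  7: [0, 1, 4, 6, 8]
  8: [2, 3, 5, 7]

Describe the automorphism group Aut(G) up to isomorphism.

The vertices split by degree into {2, 3, 5, 7} (degree 5) and {0, 1, 4, 6, 8} (degree 4); every edge runs between the two parts, so G is the complete bipartite graph K_{4,5}. Automorphisms preserve the bipartition setwise (since the parts differ in size) and act as S_4 × S_5 within it; |Aut| = 2880.

S_4 × S_5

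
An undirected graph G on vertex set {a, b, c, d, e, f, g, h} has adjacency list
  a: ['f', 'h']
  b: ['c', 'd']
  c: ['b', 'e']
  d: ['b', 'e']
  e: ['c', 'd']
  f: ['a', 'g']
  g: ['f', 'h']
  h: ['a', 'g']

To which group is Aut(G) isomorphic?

(D_4 × D_4) ⋊ Z_2

G has two connected components, {a, f, g, h} and {b, c, d, e}; each is 2-regular, so G = C_4 ⊔ C_4. Aut of a disjoint union of two copies of C_4 is the wreath product D_4 ≀ Z_2, of order 2·8² = 128.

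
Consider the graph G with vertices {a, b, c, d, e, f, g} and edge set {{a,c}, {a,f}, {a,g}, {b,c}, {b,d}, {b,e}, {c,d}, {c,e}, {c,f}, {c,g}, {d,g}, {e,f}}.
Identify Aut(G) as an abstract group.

D_6

Vertex c is the unique vertex of degree 6; the remaining 6 vertices each have degree 3 and induce a cycle, so G is the wheel on 7 vertices with hub c. Every automorphism fixes the hub and acts on the rim 6-cycle, so Aut(G) ≅ Aut(C_6) = D_6 of order 12.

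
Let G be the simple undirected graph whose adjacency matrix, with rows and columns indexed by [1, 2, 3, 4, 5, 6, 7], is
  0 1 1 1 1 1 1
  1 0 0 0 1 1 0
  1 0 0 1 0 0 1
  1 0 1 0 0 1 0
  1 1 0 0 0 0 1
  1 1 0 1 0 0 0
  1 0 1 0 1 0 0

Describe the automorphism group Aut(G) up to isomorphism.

Vertex 1 is the unique vertex of degree 6; the remaining 6 vertices each have degree 3 and induce a cycle, so G is the wheel on 7 vertices with hub 1. With the hub fixed, the remaining symmetry is that of the rim cycle C_6, giving the dihedral group D_6.

D_6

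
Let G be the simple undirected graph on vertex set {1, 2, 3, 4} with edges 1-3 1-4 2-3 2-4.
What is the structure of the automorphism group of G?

the dihedral group of order 8

G is 2-regular and bipartite on 2^2 = 4 vertices with girth 4; it is the hypercube graph Q_2. The symmetry group of the 2-cube is the hyperoctahedral group B_2 = Z_2 ≀ S_2, of order 2^2·2! = 8.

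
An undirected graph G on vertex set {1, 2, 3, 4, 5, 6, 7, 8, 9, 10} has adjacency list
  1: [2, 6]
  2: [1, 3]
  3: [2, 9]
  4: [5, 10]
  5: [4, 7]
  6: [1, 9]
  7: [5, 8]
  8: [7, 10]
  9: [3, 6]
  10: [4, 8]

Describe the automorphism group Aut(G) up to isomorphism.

D_5 ≀ Z_2

G has two connected components, {1, 2, 3, 6, 9} and {4, 5, 7, 8, 10}; each is 2-regular, so G = C_5 ⊔ C_5. With two isomorphic components, Aut(G) = Aut(C_5) ≀ S_2 = (D_5 × D_5) ⋊ Z_2: permute each cycle by D_5, then optionally swap the two cycles. Order 2·(2·5)² = 200.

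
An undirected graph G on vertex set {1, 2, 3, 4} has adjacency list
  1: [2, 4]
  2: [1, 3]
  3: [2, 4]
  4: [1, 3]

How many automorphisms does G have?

G is 2-regular and connected on 4 vertices, i.e. the cycle C_4. The automorphisms of the 4-cycle are exactly the symmetries of a regular 4-gon: the dihedral group D_4, |D_4| = 8.

8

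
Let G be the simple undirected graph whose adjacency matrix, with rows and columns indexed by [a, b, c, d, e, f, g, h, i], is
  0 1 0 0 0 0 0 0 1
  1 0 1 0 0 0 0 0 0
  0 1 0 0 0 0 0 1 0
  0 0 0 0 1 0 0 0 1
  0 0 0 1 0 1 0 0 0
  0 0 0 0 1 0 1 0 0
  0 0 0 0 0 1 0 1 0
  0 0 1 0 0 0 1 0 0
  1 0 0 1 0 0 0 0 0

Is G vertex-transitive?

Yes

Every vertex has degree 2 and the graph is connected, so G is the 9-cycle C_9. C_9 has 9 rotations and 9 reflections, so Aut(C_9) ≅ D_9 of order 18. Under this action every vertex can be carried to every other, so G is vertex-transitive.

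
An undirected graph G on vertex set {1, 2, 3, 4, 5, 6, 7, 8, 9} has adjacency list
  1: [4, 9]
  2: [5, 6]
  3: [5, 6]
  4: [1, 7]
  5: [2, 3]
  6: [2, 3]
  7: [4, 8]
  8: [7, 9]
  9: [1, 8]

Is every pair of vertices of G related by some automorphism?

No

G has two connected components, {1, 4, 7, 8, 9} and {2, 3, 5, 6}; each is 2-regular, so G = C_5 ⊔ C_4. The orbit of 1 under Aut(G) is {1, 4, 7, 8, 9}, which does not contain 2, so G is not vertex-transitive.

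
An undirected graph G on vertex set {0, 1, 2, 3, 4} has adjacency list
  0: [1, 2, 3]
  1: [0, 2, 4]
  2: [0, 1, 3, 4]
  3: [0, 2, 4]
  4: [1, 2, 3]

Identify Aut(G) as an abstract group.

D_4

Vertex 2 is the unique vertex of degree 4; the remaining 4 vertices each have degree 3 and induce a cycle, so G is the wheel on 5 vertices with hub 2. With the hub fixed, the remaining symmetry is that of the rim cycle C_4, giving the dihedral group D_4.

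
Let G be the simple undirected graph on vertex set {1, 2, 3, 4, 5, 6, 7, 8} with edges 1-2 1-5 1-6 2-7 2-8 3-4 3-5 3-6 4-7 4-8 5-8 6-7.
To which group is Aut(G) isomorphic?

G is 3-regular and bipartite on 2^3 = 8 vertices with girth 4; it is the hypercube graph Q_3. The symmetry group of the 3-cube is the hyperoctahedral group B_3 = Z_2 ≀ S_3, of order 2^3·3! = 48.

the hyperoctahedral group B_3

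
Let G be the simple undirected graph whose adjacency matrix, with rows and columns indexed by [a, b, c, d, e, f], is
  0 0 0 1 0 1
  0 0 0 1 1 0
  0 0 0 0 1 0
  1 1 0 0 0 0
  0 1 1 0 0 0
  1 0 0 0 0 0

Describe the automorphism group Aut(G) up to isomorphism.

the cyclic group of order 2

The degree sequence is [2, 2, 1, 2, 2, 1]; the two degree-1 vertices c and f are the ends of a path, so G = P_6. The only nontrivial automorphism of a path is the end-to-end reflection, so Aut(G) ≅ Z_2.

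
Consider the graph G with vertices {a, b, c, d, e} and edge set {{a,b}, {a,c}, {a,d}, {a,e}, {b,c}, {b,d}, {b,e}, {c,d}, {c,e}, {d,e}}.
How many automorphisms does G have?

120

All 5 vertices are pairwise adjacent: G = K_5. Every bijection on the vertex set is an automorphism of K_5; hence Aut(K_5) ≅ S_5, order 120.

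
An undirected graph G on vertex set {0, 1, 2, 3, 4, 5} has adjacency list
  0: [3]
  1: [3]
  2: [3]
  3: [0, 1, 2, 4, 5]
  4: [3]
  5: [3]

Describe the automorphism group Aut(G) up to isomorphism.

Vertex 3 has degree 5 and every other vertex has degree 1, so G is the star K_{1,5} with centre 3. The 5 leaves are pairwise interchangeable while the centre is fixed, giving Aut(G) = S_5.

S_5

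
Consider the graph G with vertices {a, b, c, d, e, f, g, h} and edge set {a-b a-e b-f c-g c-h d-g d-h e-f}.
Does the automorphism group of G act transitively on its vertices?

G has two connected components, {c, d, g, h} and {a, b, e, f}; each is 2-regular, so G = C_4 ⊔ C_4. With two isomorphic components, Aut(G) = Aut(C_4) ≀ S_2 = (D_4 × D_4) ⋊ Z_2: permute each cycle by D_4, then optionally swap the two cycles. Order 2·(2·4)² = 128. Under this action every vertex can be carried to every other, so G is vertex-transitive.

Yes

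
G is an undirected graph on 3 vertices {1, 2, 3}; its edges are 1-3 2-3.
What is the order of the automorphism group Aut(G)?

2

The degree sequence is [1, 1, 2]; the two degree-1 vertices 1 and 2 are the ends of a path, so G = P_3. The only nontrivial automorphism of a path is the end-to-end reflection, so Aut(G) ≅ Z_2.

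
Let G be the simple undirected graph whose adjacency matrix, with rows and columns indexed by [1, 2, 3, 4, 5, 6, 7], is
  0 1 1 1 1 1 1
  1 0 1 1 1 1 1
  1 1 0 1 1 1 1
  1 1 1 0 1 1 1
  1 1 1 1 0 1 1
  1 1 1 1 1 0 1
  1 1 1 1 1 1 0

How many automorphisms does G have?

5040

All 7 vertices are pairwise adjacent: G = K_7. Any permutation of the 7 vertices preserves K_7, so Aut(K_7) = S_7 of order 7! = 5040.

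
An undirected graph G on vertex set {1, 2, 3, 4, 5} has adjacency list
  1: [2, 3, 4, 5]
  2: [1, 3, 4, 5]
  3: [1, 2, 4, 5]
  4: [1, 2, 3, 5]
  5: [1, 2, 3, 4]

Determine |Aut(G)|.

Every vertex has degree 4, so G is the complete graph K_5. Any permutation of the 5 vertices preserves K_5, so Aut(K_5) = S_5 of order 5! = 120.

120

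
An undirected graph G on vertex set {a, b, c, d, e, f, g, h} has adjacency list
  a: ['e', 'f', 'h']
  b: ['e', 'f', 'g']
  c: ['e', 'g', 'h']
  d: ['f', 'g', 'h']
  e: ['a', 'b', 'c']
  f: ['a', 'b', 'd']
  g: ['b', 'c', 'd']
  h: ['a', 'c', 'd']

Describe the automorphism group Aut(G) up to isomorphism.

G is 3-regular and bipartite on 2^3 = 8 vertices with girth 4; it is the hypercube graph Q_3. The symmetry group of the 3-cube is the hyperoctahedral group B_3 = Z_2 ≀ S_3, of order 2^3·3! = 48.

the hyperoctahedral group B_3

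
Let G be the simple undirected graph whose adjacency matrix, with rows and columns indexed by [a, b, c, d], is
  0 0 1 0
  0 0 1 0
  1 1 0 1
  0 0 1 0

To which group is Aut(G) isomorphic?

the symmetric group on 3 letters

Vertex c has degree 3 and every other vertex has degree 1, so G is the star K_{1,3} with centre c. The 3 leaves are pairwise interchangeable while the centre is fixed, giving Aut(G) = S_3.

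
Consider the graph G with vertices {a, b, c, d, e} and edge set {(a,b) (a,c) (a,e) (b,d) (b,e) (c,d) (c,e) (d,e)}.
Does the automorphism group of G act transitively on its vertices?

No

Vertex e is the only vertex of degree 4, so every automorphism fixes it; G is not vertex-transitive.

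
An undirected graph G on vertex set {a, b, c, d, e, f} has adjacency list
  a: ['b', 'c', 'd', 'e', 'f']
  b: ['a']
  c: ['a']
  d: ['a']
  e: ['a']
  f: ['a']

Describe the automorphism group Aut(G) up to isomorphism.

Vertex a has degree 5 and every other vertex has degree 1, so G is the star K_{1,5} with centre a. The 5 leaves are pairwise interchangeable while the centre is fixed, giving Aut(G) = S_5.

S_5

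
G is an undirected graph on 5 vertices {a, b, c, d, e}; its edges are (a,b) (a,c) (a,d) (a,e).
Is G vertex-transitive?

No

Vertex a is the only vertex of degree 4, so every automorphism fixes it; G is not vertex-transitive.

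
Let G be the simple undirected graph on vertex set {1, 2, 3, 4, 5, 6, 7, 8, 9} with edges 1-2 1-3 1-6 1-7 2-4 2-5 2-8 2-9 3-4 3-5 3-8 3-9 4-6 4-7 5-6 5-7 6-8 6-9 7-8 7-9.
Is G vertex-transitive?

Automorphisms preserve degree, but G has vertices of degree 4 and vertices of degree 5; no automorphism maps one to the other, so G is not vertex-transitive.

No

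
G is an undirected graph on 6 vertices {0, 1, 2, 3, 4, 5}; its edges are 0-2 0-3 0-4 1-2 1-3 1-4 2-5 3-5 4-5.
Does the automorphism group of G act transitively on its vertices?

G is 3-regular and bipartite with parts {2, 3, 4} and {0, 1, 5} (each part is independent and every cross-pair is an edge), so G = K_{3,3}. Aut(K_{3,3}) is the wreath product S_3 ≀ Z_2: permute within each part, then optionally swap the parts; |Aut| = 2·(3!)² = 72. This group acts transitively on the 6 vertices.

Yes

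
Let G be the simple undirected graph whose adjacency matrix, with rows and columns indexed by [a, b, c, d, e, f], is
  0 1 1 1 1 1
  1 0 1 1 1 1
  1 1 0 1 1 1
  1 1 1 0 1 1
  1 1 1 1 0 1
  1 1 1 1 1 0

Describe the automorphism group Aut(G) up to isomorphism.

the symmetric group on 6 letters

All 6 vertices are pairwise adjacent: G = K_6. Any permutation of the 6 vertices preserves K_6, so Aut(K_6) = S_6 of order 6! = 720.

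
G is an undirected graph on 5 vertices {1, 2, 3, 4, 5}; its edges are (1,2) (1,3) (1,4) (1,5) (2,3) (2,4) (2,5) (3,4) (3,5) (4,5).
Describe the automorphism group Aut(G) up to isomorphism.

the symmetric group on 5 letters

Every vertex has degree 4, so G is the complete graph K_5. Any permutation of the 5 vertices preserves K_5, so Aut(K_5) = S_5 of order 5! = 120.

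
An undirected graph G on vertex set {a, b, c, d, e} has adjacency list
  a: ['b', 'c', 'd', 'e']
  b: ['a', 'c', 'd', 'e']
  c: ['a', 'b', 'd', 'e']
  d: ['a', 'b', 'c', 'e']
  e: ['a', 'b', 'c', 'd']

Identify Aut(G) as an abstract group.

Every vertex has degree 4, so G is the complete graph K_5. Any permutation of the 5 vertices preserves K_5, so Aut(K_5) = S_5 of order 5! = 120.

S_5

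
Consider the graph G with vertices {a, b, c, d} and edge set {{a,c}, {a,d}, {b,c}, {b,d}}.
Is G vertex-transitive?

Yes

G is 2-regular and bipartite on 2^2 = 4 vertices with girth 4; it is the hypercube graph Q_2. Aut(Q_2) consists of the signed permutations of the 2 coordinate axes: 2! permutations times 2^2 sign flips, so |Aut| = 2^2·2! = 8. This group acts transitively on the 4 vertices.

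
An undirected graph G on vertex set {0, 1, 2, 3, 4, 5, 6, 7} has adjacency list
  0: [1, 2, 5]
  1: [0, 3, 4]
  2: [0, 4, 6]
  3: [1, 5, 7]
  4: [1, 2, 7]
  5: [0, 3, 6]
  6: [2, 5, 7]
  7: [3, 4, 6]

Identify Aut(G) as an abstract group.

the hyperoctahedral group B_3

G is 3-regular and bipartite on 2^3 = 8 vertices with girth 4; it is the hypercube graph Q_3. Aut(Q_3) consists of the signed permutations of the 3 coordinate axes: 3! permutations times 2^3 sign flips, so |Aut| = 2^3·3! = 48.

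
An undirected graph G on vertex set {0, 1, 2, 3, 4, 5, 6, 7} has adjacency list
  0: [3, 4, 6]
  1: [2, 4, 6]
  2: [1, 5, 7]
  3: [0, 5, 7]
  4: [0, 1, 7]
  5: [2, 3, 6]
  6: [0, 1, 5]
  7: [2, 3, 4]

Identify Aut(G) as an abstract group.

the hyperoctahedral group B_3

G is 3-regular and bipartite on 2^3 = 8 vertices with girth 4; it is the hypercube graph Q_3. The symmetry group of the 3-cube is the hyperoctahedral group B_3 = Z_2 ≀ S_3, of order 2^3·3! = 48.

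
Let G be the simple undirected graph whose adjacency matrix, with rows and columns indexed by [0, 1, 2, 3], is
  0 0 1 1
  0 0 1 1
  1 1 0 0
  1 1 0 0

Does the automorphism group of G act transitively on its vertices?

Yes

G is 2-regular and bipartite with parts {0, 1} and {2, 3} (each part is independent and every cross-pair is an edge), so G = K_{2,2}. Each part can be permuted independently (S_2 × S_2) and the two equal-size parts can also be swapped, giving (S_2 × S_2) ⋊ Z_2 of order 2·(2!)² = 8. This group acts transitively on the 4 vertices.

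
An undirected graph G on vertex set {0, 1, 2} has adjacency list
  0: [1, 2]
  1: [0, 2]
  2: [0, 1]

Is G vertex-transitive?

Yes

All 3 vertices are pairwise adjacent: G = K_3. Every bijection on the vertex set is an automorphism of K_3; hence Aut(K_3) ≅ S_3, order 6. Under this action every vertex can be carried to every other, so G is vertex-transitive.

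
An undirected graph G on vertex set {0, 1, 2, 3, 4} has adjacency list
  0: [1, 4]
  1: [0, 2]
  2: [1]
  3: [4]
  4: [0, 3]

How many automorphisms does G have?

The degree sequence is [2, 2, 1, 1, 2]; the two degree-1 vertices 2 and 3 are the ends of a path, so G = P_5. A path has exactly one nontrivial symmetry — reversal — giving Aut(G) of order 2.

2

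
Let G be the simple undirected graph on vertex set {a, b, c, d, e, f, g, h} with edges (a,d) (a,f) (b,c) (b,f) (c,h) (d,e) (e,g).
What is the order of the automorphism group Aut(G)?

2

The degree sequence is [2, 2, 2, 2, 2, 2, 1, 1]; the two degree-1 vertices g and h are the ends of a path, so G = P_8. The only nontrivial automorphism of a path is the end-to-end reflection, so Aut(G) ≅ Z_2.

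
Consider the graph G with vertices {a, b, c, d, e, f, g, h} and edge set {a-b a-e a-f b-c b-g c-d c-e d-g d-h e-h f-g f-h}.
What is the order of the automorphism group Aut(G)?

G is 3-regular and bipartite on 2^3 = 8 vertices with girth 4; it is the hypercube graph Q_3. The symmetry group of the 3-cube is the hyperoctahedral group B_3 = Z_2 ≀ S_3, of order 2^3·3! = 48.

48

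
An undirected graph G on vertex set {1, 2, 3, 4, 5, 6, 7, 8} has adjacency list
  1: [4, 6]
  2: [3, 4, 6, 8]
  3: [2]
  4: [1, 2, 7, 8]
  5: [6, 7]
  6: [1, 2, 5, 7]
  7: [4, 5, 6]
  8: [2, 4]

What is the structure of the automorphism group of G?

1

The degree sequence is [2, 4, 1, 4, 2, 4, 3, 2]. Checking the degree-preserving permutations of the vertex set shows that none except the identity preserves every edge, so Aut(G) is trivial.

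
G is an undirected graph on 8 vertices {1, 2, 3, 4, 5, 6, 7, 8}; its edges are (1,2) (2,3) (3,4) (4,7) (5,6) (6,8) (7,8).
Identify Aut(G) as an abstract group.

C_2

The degree sequence is [1, 2, 2, 2, 1, 2, 2, 2]; the two degree-1 vertices 1 and 5 are the ends of a path, so G = P_8. A path has exactly one nontrivial symmetry — reversal — giving Aut(G) of order 2.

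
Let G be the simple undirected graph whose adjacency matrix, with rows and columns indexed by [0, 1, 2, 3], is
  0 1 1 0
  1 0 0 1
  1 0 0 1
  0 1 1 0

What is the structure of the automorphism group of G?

Every vertex has degree 2 and the graph is connected, so G is the 4-cycle C_4. C_4 has 4 rotations and 4 reflections, so Aut(C_4) ≅ D_4 of order 8.

the dihedral group of order 8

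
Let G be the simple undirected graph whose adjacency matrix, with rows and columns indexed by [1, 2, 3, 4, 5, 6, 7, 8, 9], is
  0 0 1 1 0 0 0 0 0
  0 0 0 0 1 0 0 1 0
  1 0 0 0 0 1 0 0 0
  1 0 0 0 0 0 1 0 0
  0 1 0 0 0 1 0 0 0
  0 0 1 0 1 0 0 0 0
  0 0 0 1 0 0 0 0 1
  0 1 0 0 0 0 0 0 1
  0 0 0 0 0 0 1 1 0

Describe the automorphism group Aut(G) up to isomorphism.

the dihedral group of order 18

G is 2-regular and connected on 9 vertices, i.e. the cycle C_9. C_9 has 9 rotations and 9 reflections, so Aut(C_9) ≅ D_9 of order 18.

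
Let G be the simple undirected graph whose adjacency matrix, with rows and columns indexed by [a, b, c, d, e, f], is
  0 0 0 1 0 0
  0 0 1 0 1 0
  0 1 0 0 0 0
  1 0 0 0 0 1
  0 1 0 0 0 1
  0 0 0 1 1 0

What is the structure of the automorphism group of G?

C_2

The degree sequence is [1, 2, 1, 2, 2, 2]; the two degree-1 vertices a and c are the ends of a path, so G = P_6. A path has exactly one nontrivial symmetry — reversal — giving Aut(G) of order 2.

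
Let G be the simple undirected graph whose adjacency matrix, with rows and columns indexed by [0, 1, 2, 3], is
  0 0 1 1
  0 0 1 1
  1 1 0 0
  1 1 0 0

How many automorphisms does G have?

G is 2-regular and bipartite on 2^2 = 4 vertices with girth 4; it is the hypercube graph Q_2. Aut(Q_2) consists of the signed permutations of the 2 coordinate axes: 2! permutations times 2^2 sign flips, so |Aut| = 2^2·2! = 8.

8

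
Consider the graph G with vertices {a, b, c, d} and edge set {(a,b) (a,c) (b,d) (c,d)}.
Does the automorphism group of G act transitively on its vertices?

Yes

G is 2-regular and bipartite on 2^2 = 4 vertices with girth 4; it is the hypercube graph Q_2. The symmetry group of the 2-cube is the hyperoctahedral group B_2 = Z_2 ≀ S_2, of order 2^2·2! = 8. Under this action every vertex can be carried to every other, so G is vertex-transitive.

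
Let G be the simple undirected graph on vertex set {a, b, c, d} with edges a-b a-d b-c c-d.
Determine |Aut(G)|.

8

G is 2-regular and bipartite on 2^2 = 4 vertices with girth 4; it is the hypercube graph Q_2. The symmetry group of the 2-cube is the hyperoctahedral group B_2 = Z_2 ≀ S_2, of order 2^2·2! = 8.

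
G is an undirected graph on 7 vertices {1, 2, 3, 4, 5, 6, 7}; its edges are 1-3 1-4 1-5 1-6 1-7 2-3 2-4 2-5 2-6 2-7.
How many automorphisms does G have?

240

The vertices split by degree into {1, 2} (degree 5) and {3, 4, 5, 6, 7} (degree 2); every edge runs between the two parts, so G is the complete bipartite graph K_{2,5}. The parts have unequal sizes, so no automorphism swaps them; each part is permuted independently, giving S_5 × S_2 of order 5!·2! = 240.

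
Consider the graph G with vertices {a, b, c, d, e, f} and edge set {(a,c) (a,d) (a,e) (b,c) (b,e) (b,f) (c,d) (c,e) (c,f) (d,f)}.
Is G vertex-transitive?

Vertex c is the only vertex of degree 5, so every automorphism fixes it; G is not vertex-transitive.

No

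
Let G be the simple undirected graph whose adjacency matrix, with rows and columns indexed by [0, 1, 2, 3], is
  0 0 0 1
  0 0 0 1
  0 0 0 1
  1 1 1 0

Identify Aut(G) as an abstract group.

the symmetric group on 3 letters

Vertex 3 has degree 3 and every other vertex has degree 1, so G is the star K_{1,3} with centre 3. The 3 leaves are pairwise interchangeable while the centre is fixed, giving Aut(G) = S_3.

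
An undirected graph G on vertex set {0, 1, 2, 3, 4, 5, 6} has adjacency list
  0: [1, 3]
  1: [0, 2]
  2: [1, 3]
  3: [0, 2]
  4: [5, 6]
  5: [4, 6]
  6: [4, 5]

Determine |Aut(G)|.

G has two connected components, {0, 1, 2, 3} and {4, 5, 6}; each is 2-regular, so G = C_4 ⊔ C_3. The components are non-isomorphic (different sizes), so Aut(G) = Aut(C_4) × Aut(C_3) = D_4 × D_3 of order 8·6 = 48.

48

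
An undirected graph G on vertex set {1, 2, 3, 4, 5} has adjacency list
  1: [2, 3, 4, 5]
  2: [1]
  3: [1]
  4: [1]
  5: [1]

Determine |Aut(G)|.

24

Vertex 1 has degree 4 and every other vertex has degree 1, so G is the star K_{1,4} with centre 1. Any automorphism fixes the centre and permutes the 4 leaves freely, so Aut(G) ≅ S_4 of order 4! = 24.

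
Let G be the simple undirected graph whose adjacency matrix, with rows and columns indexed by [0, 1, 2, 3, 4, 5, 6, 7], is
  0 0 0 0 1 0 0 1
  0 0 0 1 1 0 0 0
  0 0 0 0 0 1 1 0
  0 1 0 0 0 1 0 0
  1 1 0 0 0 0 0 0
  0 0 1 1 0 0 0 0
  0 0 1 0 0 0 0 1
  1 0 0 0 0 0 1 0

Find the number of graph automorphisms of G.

16

Every vertex has degree 2 and the graph is connected, so G is the 8-cycle C_8. C_8 has 8 rotations and 8 reflections, so Aut(C_8) ≅ D_8 of order 16.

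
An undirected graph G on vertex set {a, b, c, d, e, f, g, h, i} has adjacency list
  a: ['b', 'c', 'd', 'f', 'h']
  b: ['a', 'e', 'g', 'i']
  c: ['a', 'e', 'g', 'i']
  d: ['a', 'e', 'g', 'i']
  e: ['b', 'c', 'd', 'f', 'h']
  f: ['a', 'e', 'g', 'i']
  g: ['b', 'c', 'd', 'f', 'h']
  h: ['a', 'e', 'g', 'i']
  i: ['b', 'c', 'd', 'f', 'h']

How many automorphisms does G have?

The vertices split by degree into {a, e, g, i} (degree 5) and {b, c, d, f, h} (degree 4); every edge runs between the two parts, so G is the complete bipartite graph K_{4,5}. Automorphisms preserve the bipartition setwise (since the parts differ in size) and act as S_5 × S_4 within it; |Aut| = 2880.

2880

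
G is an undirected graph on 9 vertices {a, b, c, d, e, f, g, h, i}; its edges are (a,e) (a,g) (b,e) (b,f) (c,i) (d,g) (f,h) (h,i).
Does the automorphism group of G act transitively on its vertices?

Automorphisms preserve degree, but G has vertices of degree 1 and vertices of degree 2; no automorphism maps one to the other, so G is not vertex-transitive.

No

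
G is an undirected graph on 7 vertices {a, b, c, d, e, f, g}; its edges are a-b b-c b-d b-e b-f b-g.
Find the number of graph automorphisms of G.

720

Vertex b has degree 6 and every other vertex has degree 1, so G is the star K_{1,6} with centre b. The 6 leaves are pairwise interchangeable while the centre is fixed, giving Aut(G) = S_6.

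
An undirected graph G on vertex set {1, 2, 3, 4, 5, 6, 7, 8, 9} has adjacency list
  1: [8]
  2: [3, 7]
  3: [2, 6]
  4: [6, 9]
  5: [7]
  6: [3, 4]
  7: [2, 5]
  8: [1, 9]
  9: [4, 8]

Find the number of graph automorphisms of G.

The degree sequence is [1, 2, 2, 2, 1, 2, 2, 2, 2]; the two degree-1 vertices 1 and 5 are the ends of a path, so G = P_9. A path has exactly one nontrivial symmetry — reversal — giving Aut(G) of order 2.

2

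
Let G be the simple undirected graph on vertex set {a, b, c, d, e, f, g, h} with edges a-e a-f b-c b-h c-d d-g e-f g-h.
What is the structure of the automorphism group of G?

G has two connected components, {b, c, d, g, h} and {a, e, f}; each is 2-regular, so G = C_5 ⊔ C_3. No automorphism exchanges components of different sizes, hence Aut(G) is the direct product D_3 × D_5, order 60.

D_3 × D_5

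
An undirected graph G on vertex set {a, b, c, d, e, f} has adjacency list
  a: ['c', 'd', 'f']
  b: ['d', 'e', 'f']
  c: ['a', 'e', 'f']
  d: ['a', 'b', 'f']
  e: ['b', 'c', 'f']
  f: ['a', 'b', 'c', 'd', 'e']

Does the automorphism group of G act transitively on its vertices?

Vertex f is the only vertex of degree 5, so every automorphism fixes it; G is not vertex-transitive.

No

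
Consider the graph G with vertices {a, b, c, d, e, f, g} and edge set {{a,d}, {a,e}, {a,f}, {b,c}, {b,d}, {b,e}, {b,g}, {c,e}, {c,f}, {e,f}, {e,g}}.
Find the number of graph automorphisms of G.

1

Degrees alone do not determine every vertex (e.g. a and c both have degree 3), but their neighbour-degree multisets differ: N(a) has degrees [2, 3, 5] while N(c) has degrees [3, 4, 5]. Repeating this refinement separates all vertices, so the only automorphism is the identity.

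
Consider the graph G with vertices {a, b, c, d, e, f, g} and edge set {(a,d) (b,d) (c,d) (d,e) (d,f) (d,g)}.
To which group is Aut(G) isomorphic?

Vertex d has degree 6 and every other vertex has degree 1, so G is the star K_{1,6} with centre d. Any automorphism fixes the centre and permutes the 6 leaves freely, so Aut(G) ≅ S_6 of order 6! = 720.

S_6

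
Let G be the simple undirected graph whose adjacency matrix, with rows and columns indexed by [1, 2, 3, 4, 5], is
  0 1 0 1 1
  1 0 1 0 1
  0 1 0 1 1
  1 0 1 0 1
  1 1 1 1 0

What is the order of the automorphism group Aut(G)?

Vertex 5 is the unique vertex of degree 4; the remaining 4 vertices each have degree 3 and induce a cycle, so G is the wheel on 5 vertices with hub 5. Every automorphism fixes the hub and acts on the rim 4-cycle, so Aut(G) ≅ Aut(C_4) = D_4 of order 8.

8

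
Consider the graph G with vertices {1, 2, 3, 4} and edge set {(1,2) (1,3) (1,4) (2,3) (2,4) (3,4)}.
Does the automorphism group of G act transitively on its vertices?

Every vertex has degree 3, so G is the complete graph K_4. Every bijection on the vertex set is an automorphism of K_4; hence Aut(K_4) ≅ S_4, order 24. Under this action every vertex can be carried to every other, so G is vertex-transitive.

Yes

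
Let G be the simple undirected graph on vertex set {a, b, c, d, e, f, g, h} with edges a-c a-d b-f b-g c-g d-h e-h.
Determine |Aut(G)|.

2

The degree sequence is [2, 2, 2, 2, 1, 1, 2, 2]; the two degree-1 vertices e and f are the ends of a path, so G = P_8. A path has exactly one nontrivial symmetry — reversal — giving Aut(G) of order 2.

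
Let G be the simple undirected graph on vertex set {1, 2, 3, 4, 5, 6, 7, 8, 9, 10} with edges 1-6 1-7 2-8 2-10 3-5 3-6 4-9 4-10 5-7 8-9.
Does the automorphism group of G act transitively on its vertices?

G has two connected components, {1, 3, 5, 6, 7} and {2, 4, 8, 9, 10}; each is 2-regular, so G = C_5 ⊔ C_5. With two isomorphic components, Aut(G) = Aut(C_5) ≀ S_2 = (D_5 × D_5) ⋊ Z_2: permute each cycle by D_5, then optionally swap the two cycles. Order 2·(2·5)² = 200. This group acts transitively on the 10 vertices.

Yes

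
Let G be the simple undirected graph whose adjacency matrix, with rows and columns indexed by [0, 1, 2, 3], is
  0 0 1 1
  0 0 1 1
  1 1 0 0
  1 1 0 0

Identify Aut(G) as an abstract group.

G is 2-regular and bipartite with parts {0, 1} and {2, 3} (each part is independent and every cross-pair is an edge), so G = K_{2,2}. Aut(K_{2,2}) is the wreath product S_2 ≀ Z_2: permute within each part, then optionally swap the parts; |Aut| = 2·(2!)² = 8.

(S_2 × S_2) ⋊ Z_2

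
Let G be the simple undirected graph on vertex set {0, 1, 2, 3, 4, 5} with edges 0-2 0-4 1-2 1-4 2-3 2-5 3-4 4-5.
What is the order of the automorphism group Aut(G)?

48

The vertices split by degree into {2, 4} (degree 4) and {0, 1, 3, 5} (degree 2); every edge runs between the two parts, so G is the complete bipartite graph K_{2,4}. Automorphisms preserve the bipartition setwise (since the parts differ in size) and act as S_4 × S_2 within it; |Aut| = 48.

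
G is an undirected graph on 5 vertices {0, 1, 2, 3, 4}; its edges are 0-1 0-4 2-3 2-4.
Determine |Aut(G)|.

2

The degree sequence is [2, 1, 2, 1, 2]; the two degree-1 vertices 1 and 3 are the ends of a path, so G = P_5. The only nontrivial automorphism of a path is the end-to-end reflection, so Aut(G) ≅ Z_2.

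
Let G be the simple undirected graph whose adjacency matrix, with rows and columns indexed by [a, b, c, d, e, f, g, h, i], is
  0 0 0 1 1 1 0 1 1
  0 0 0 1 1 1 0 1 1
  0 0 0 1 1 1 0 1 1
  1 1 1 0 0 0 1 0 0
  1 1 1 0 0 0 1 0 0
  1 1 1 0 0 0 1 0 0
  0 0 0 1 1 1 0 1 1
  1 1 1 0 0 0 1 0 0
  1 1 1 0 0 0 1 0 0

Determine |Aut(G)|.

The vertices split by degree into {a, b, c, g} (degree 5) and {d, e, f, h, i} (degree 4); every edge runs between the two parts, so G is the complete bipartite graph K_{4,5}. The parts have unequal sizes, so no automorphism swaps them; each part is permuted independently, giving S_5 × S_4 of order 5!·4! = 2880.

2880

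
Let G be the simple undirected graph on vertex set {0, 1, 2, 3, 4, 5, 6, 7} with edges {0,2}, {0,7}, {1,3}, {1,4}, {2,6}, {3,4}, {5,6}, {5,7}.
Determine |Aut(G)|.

60

G has two connected components, {0, 2, 5, 6, 7} and {1, 3, 4}; each is 2-regular, so G = C_5 ⊔ C_3. No automorphism exchanges components of different sizes, hence Aut(G) is the direct product D_5 × D_3, order 60.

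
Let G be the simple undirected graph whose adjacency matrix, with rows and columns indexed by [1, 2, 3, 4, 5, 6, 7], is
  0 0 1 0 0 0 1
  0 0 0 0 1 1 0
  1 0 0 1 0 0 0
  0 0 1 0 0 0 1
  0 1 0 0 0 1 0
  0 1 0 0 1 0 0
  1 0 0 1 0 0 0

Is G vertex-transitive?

G has two connected components, {1, 3, 4, 7} and {2, 5, 6}; each is 2-regular, so G = C_4 ⊔ C_3. The orbit of 1 under Aut(G) is {1, 3, 4, 7}, which does not contain 2, so G is not vertex-transitive.

No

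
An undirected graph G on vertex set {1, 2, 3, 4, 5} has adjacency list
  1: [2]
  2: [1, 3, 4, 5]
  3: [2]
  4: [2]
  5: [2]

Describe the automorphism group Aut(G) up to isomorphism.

S_4

Vertex 2 has degree 4 and every other vertex has degree 1, so G is the star K_{1,4} with centre 2. The 4 leaves are pairwise interchangeable while the centre is fixed, giving Aut(G) = S_4.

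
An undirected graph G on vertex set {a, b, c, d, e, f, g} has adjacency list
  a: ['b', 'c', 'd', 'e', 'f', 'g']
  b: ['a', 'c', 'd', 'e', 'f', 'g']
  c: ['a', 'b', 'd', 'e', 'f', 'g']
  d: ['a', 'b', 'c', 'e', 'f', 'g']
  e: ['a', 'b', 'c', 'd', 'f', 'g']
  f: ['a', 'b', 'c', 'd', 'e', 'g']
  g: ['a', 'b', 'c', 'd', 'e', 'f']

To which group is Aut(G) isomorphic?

Every vertex has degree 6, so G is the complete graph K_7. Every bijection on the vertex set is an automorphism of K_7; hence Aut(K_7) ≅ S_7, order 5040.

S_7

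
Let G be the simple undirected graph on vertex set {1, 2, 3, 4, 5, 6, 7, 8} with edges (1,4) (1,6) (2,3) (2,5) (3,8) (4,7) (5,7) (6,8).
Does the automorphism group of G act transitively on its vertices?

G is 2-regular and connected on 8 vertices, i.e. the cycle C_8. C_8 has 8 rotations and 8 reflections, so Aut(C_8) ≅ D_8 of order 16. Under this action every vertex can be carried to every other, so G is vertex-transitive.

Yes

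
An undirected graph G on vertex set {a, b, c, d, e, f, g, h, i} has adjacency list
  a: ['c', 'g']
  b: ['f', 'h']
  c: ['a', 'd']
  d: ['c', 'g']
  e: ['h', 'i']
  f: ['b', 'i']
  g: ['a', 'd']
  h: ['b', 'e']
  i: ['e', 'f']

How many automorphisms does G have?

80

G has two connected components, {b, e, f, h, i} and {a, c, d, g}; each is 2-regular, so G = C_5 ⊔ C_4. No automorphism exchanges components of different sizes, hence Aut(G) is the direct product D_4 × D_5, order 80.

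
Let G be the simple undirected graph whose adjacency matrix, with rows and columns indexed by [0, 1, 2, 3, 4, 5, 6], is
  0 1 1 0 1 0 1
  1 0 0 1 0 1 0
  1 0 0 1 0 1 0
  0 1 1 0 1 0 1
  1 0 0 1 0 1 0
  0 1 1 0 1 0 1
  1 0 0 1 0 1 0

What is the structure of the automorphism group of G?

S_3 × S_4

The vertices split by degree into {0, 3, 5} (degree 4) and {1, 2, 4, 6} (degree 3); every edge runs between the two parts, so G is the complete bipartite graph K_{3,4}. The parts have unequal sizes, so no automorphism swaps them; each part is permuted independently, giving S_3 × S_4 of order 3!·4! = 144.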